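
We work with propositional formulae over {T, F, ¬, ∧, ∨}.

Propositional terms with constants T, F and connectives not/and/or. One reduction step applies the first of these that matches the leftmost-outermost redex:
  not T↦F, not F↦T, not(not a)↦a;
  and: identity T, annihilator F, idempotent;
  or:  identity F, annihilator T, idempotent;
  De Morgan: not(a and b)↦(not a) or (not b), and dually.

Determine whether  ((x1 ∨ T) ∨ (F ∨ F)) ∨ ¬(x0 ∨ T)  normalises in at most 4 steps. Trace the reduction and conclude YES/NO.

Answer: YES — reaches normal form T in 3 ≤ 4 steps

Derivation:
  start: ((x1 ∨ T) ∨ (F ∨ F)) ∨ ¬(x0 ∨ T)
  step 1: (T ∨ (F ∨ F)) ∨ ¬(x0 ∨ T)
  step 2: T ∨ ¬(x0 ∨ T)
  step 3: T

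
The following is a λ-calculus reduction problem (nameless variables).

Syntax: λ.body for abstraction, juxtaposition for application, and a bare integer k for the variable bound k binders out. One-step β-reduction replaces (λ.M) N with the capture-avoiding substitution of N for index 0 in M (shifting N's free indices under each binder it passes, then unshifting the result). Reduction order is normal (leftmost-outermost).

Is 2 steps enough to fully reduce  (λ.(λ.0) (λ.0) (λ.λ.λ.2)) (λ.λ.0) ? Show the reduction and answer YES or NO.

  start: (λ.(λ.0) (λ.0) (λ.λ.λ.2)) (λ.λ.0)
  [1] (λ.0) (λ.0) (λ.λ.λ.2)
  [2] (λ.0) (λ.λ.λ.2)

Answer: NO — after 2 steps the term is (λ.0) (λ.λ.λ.2), not yet normal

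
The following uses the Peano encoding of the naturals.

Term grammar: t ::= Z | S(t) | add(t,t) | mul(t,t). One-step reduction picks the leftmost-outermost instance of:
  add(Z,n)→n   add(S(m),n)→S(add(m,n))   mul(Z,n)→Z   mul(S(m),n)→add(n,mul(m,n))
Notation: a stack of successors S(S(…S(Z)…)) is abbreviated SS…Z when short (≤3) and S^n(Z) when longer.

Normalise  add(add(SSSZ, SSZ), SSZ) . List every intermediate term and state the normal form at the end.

  start: add(add(SSSZ, SSZ), SSZ)
  [1] add(S(add(SSZ, SSZ)), SSZ)
  [2] S(add(add(SSZ, SSZ), SSZ))
  [3] S(add(S(add(SZ, SSZ)), SSZ))
  [4] S(S(add(add(SZ, SSZ), SSZ)))
  [5] S(S(add(S(add(Z, SSZ)), SSZ)))
  [6] S(S(S(add(add(Z, SSZ), SSZ))))
  [7] S(S(S(add(SSZ, SSZ))))
  [8] S(S(S(S(add(SZ, SSZ)))))
  [9] S(S(S(S(S(add(Z, SSZ))))))
  [10] S^7(Z)

Answer: normal form = S^7(Z)  (in 10 steps)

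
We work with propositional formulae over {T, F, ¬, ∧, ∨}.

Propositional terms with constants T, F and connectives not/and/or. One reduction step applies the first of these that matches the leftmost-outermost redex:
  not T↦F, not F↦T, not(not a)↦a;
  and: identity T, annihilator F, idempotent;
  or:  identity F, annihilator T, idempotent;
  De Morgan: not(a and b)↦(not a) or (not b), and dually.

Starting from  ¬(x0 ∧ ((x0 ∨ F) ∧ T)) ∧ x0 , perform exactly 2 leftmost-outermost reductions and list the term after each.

Answer: after 2 steps: (¬x0 ∨ (¬(x0 ∨ F) ∨ ¬T)) ∧ x0

Reduction:
  start: ¬(x0 ∧ ((x0 ∨ F) ∧ T)) ∧ x0
  step 1: (¬x0 ∨ ¬((x0 ∨ F) ∧ T)) ∧ x0
  step 2: (¬x0 ∨ (¬(x0 ∨ F) ∨ ¬T)) ∧ x0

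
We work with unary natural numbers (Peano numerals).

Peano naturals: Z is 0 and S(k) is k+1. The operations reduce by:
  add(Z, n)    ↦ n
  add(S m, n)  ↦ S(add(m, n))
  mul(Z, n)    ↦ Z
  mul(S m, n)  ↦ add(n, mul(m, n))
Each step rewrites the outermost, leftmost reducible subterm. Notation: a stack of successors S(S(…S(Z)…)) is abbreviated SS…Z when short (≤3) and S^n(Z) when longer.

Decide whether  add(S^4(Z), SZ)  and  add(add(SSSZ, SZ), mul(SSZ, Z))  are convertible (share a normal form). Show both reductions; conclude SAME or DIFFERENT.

Answer: DIFFERENT — A ⇓ S^5(Z), B ⇓ S^4(Z)

Derivation:
Term A:
  start: add(S^4(Z), SZ)
  step 1: S(add(SSSZ, SZ))
  step 2: S(S(add(SSZ, SZ)))
  step 3: S(S(S(add(SZ, SZ))))
  step 4: S(S(S(S(add(Z, SZ)))))
  step 5: S^5(Z)

Term B:
  start: add(add(SSSZ, SZ), mul(SSZ, Z))
  step 1: add(S(add(SSZ, SZ)), mul(SSZ, Z))
  step 2: S(add(add(SSZ, SZ), mul(SSZ, Z)))
  step 3: S(add(S(add(SZ, SZ)), mul(SSZ, Z)))
  step 4: S(S(add(add(SZ, SZ), mul(SSZ, Z))))
  step 5: S(S(add(S(add(Z, SZ)), mul(SSZ, Z))))
  step 6: S(S(S(add(add(Z, SZ), mul(SSZ, Z)))))
  step 7: S(S(S(add(SZ, mul(SSZ, Z)))))
  step 8: S(S(S(S(add(Z, mul(SSZ, Z))))))
  step 9: S(S(S(S(mul(SSZ, Z)))))
  step 10: S(S(S(S(add(Z, mul(SZ, Z))))))
  step 11: S(S(S(S(mul(SZ, Z)))))
  step 12: S(S(S(S(add(Z, mul(Z, Z))))))
  step 13: S(S(S(S(mul(Z, Z)))))
  step 14: S^4(Z)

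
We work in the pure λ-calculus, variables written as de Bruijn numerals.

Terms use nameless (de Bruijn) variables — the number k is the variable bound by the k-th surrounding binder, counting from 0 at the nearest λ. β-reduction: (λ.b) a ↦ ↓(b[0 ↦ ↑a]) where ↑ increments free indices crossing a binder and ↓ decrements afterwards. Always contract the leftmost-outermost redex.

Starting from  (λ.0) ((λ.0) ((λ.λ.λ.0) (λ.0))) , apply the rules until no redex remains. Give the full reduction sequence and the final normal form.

Answer: normal form = λ.λ.0  (in 3 steps)

Reduction:
  start: (λ.0) ((λ.0) ((λ.λ.λ.0) (λ.0)))
  [1] (λ.0) ((λ.λ.λ.0) (λ.0))
  [2] (λ.λ.λ.0) (λ.0)
  [3] λ.λ.0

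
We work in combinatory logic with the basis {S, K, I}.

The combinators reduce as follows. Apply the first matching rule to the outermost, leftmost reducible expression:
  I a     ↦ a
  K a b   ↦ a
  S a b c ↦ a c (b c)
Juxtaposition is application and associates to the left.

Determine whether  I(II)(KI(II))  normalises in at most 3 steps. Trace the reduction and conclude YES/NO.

  start: I(II)(KI(II))
  [1] II(KI(II))
  [2] I(KI(II))
  [3] KI(II)

Answer: NO — after 3 steps the term is KI(II), not yet normal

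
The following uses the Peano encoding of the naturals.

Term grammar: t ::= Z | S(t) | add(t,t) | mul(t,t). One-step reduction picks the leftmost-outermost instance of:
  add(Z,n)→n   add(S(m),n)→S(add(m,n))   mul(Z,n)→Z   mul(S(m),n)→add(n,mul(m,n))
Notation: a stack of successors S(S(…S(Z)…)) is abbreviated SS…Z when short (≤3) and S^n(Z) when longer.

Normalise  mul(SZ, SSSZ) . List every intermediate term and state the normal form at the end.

Answer: normal form = SSSZ  (in 6 steps)

Derivation:
  start: mul(SZ, SSSZ)
  step 1: add(SSSZ, mul(Z, SSSZ))
  step 2: S(add(SSZ, mul(Z, SSSZ)))
  step 3: S(S(add(SZ, mul(Z, SSSZ))))
  step 4: S(S(S(add(Z, mul(Z, SSSZ)))))
  step 5: S(S(S(mul(Z, SSSZ))))
  step 6: SSSZ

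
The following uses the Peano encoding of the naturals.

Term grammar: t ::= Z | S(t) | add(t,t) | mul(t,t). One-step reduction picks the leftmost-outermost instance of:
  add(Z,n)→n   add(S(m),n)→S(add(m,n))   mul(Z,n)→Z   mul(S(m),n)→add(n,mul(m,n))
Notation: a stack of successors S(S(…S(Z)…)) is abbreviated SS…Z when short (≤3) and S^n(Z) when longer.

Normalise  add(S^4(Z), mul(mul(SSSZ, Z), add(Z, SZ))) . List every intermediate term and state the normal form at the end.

  start: add(S^4(Z), mul(mul(SSSZ, Z), add(Z, SZ)))
  →1  S(add(SSSZ, mul(mul(SSSZ, Z), add(Z, SZ))))
  →2  S(S(add(SSZ, mul(mul(SSSZ, Z), add(Z, SZ)))))
  →3  S(S(S(add(SZ, mul(mul(SSSZ, Z), add(Z, SZ))))))
  →4  S(S(S(S(add(Z, mul(mul(SSSZ, Z), add(Z, SZ)))))))
  →5  S(S(S(S(mul(mul(SSSZ, Z), add(Z, SZ))))))
  →6  S(S(S(S(mul(add(Z, mul(SSZ, Z)), add(Z, SZ))))))
  →7  S(S(S(S(mul(mul(SSZ, Z), add(Z, SZ))))))
  →8  S(S(S(S(mul(add(Z, mul(SZ, Z)), add(Z, SZ))))))
  →9  S(S(S(S(mul(mul(SZ, Z), add(Z, SZ))))))
  →10  S(S(S(S(mul(add(Z, mul(Z, Z)), add(Z, SZ))))))
  →11  S(S(S(S(mul(mul(Z, Z), add(Z, SZ))))))
  →12  S(S(S(S(mul(Z, add(Z, SZ))))))
  →13  S^4(Z)

Answer: normal form = S^4(Z)  (in 13 steps)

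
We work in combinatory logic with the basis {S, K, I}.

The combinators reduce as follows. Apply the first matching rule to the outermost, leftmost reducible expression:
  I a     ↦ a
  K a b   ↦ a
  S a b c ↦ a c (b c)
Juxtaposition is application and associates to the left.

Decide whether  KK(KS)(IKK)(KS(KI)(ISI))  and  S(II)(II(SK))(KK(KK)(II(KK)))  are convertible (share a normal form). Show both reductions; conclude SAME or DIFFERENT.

Term A:
  start: KK(KS)(IKK)(KS(KI)(ISI))
  [1] K(IKK)(KS(KI)(ISI))
  [2] IKK
  [3] KK

Term B:
  start: S(II)(II(SK))(KK(KK)(II(KK)))
  [1] II(KK(KK)(II(KK)))(II(SK)(KK(KK)(II(KK))))
  [2] I(KK(KK)(II(KK)))(II(SK)(KK(KK)(II(KK))))
  [3] KK(KK)(II(KK))(II(SK)(KK(KK)(II(KK))))
  [4] K(II(KK))(II(SK)(KK(KK)(II(KK))))
  [5] II(KK)
  [6] I(KK)
  [7] KK

Answer: SAME — A ⇓ KK, B ⇓ KK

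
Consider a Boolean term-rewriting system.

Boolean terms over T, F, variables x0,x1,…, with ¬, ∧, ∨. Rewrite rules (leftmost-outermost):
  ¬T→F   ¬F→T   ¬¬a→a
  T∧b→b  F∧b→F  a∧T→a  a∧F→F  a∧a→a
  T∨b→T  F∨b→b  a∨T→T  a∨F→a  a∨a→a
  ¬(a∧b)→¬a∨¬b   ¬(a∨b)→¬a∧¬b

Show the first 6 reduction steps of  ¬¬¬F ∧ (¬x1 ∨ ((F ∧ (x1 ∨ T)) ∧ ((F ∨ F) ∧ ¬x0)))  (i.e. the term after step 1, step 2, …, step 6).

  start: ¬¬¬F ∧ (¬x1 ∨ ((F ∧ (x1 ∨ T)) ∧ ((F ∨ F) ∧ ¬x0)))
  →1  ¬F ∧ (¬x1 ∨ ((F ∧ (x1 ∨ T)) ∧ ((F ∨ F) ∧ ¬x0)))
  →2  T ∧ (¬x1 ∨ ((F ∧ (x1 ∨ T)) ∧ ((F ∨ F) ∧ ¬x0)))
  →3  ¬x1 ∨ ((F ∧ (x1 ∨ T)) ∧ ((F ∨ F) ∧ ¬x0))
  →4  ¬x1 ∨ (F ∧ ((F ∨ F) ∧ ¬x0))
  →5  ¬x1 ∨ F
  →6  ¬x1

Answer: after 6 steps: ¬x1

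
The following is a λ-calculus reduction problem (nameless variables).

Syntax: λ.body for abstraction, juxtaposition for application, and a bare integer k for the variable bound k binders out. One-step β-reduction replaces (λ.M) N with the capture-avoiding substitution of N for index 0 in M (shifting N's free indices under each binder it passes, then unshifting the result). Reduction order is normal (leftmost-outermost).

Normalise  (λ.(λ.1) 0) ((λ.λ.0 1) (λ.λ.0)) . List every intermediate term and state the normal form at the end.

  start: (λ.(λ.1) 0) ((λ.λ.0 1) (λ.λ.0))
  step 1: (λ.(λ.λ.0 1) (λ.λ.0)) ((λ.λ.0 1) (λ.λ.0))
  step 2: (λ.λ.0 1) (λ.λ.0)
  step 3: λ.0 (λ.λ.0)

Answer: normal form = λ.0 (λ.λ.0)  (in 3 steps)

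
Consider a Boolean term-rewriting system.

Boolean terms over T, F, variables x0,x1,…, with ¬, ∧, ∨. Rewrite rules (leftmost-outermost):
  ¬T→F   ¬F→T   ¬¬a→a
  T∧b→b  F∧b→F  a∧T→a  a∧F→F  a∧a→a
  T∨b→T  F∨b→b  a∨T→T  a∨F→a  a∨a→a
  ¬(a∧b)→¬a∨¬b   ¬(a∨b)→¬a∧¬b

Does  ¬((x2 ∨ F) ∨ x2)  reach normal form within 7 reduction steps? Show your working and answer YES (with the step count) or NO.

  start: ¬((x2 ∨ F) ∨ x2)
  →1  ¬(x2 ∨ F) ∧ ¬x2
  →2  (¬x2 ∧ ¬F) ∧ ¬x2
  →3  (¬x2 ∧ T) ∧ ¬x2
  →4  ¬x2 ∧ ¬x2
  →5  ¬x2

Answer: YES — reaches normal form ¬x2 in 5 ≤ 7 steps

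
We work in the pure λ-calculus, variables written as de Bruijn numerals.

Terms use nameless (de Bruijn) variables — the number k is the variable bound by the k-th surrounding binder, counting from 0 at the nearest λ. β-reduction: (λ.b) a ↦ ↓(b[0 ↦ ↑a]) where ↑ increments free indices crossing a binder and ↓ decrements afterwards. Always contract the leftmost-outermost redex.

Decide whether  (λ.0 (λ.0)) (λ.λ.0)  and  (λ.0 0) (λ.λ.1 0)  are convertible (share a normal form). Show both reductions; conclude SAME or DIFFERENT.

Term A:
  start: (λ.0 (λ.0)) (λ.λ.0)
  [1] (λ.λ.0) (λ.0)
  [2] λ.0

Term B:
  start: (λ.0 0) (λ.λ.1 0)
  [1] (λ.λ.1 0) (λ.λ.1 0)
  [2] λ.(λ.λ.1 0) 0
  [3] λ.λ.1 0

Answer: DIFFERENT — A ⇓ λ.0, B ⇓ λ.λ.1 0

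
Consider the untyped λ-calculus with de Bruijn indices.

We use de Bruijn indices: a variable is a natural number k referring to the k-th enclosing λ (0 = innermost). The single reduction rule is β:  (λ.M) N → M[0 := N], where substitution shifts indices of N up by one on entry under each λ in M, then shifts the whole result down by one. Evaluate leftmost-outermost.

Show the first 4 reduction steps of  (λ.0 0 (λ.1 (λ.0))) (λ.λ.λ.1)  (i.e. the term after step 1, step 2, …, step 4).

  start: (λ.0 0 (λ.1 (λ.0))) (λ.λ.λ.1)
  step 1: (λ.λ.λ.1) (λ.λ.λ.1) (λ.(λ.λ.λ.1) (λ.0))
  step 2: (λ.λ.1) (λ.(λ.λ.λ.1) (λ.0))
  step 3: λ.λ.(λ.λ.λ.1) (λ.0)
  step 4: λ.λ.λ.λ.1

Answer: after 4 steps: λ.λ.λ.λ.1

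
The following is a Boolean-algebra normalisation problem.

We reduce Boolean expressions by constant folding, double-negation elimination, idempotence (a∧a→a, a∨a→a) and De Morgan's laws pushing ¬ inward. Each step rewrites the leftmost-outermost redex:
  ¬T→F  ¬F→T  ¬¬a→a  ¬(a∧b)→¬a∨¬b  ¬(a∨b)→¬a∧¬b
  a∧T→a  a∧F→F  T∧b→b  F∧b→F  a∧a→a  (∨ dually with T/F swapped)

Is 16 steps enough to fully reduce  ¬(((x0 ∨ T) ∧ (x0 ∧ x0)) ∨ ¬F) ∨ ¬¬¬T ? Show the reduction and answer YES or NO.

  start: ¬(((x0 ∨ T) ∧ (x0 ∧ x0)) ∨ ¬F) ∨ ¬¬¬T
  step 1: (¬((x0 ∨ T) ∧ (x0 ∧ x0)) ∧ ¬¬F) ∨ ¬¬¬T
  step 2: ((¬(x0 ∨ T) ∨ ¬(x0 ∧ x0)) ∧ ¬¬F) ∨ ¬¬¬T
  step 3: (((¬x0 ∧ ¬T) ∨ ¬(x0 ∧ x0)) ∧ ¬¬F) ∨ ¬¬¬T
  step 4: (((¬x0 ∧ F) ∨ ¬(x0 ∧ x0)) ∧ ¬¬F) ∨ ¬¬¬T
  step 5: ((F ∨ ¬(x0 ∧ x0)) ∧ ¬¬F) ∨ ¬¬¬T
  step 6: (¬(x0 ∧ x0) ∧ ¬¬F) ∨ ¬¬¬T
  step 7: ((¬x0 ∨ ¬x0) ∧ ¬¬F) ∨ ¬¬¬T
  step 8: (¬x0 ∧ ¬¬F) ∨ ¬¬¬T
  step 9: (¬x0 ∧ F) ∨ ¬¬¬T
  step 10: F ∨ ¬¬¬T
  step 11: ¬¬¬T
  step 12: ¬T
  step 13: F

Answer: YES — reaches normal form F in 13 ≤ 16 steps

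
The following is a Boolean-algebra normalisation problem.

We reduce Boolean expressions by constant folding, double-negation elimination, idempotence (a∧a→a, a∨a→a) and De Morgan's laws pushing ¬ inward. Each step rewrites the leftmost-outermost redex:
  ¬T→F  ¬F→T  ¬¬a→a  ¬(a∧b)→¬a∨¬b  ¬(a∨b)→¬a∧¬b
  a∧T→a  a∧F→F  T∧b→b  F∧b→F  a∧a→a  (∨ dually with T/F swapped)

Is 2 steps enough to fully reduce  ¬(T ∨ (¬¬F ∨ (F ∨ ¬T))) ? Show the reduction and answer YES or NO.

  start: ¬(T ∨ (¬¬F ∨ (F ∨ ¬T)))
  step 1: ¬T ∧ ¬(¬¬F ∨ (F ∨ ¬T))
  step 2: F ∧ ¬(¬¬F ∨ (F ∨ ¬T))

Answer: NO — after 2 steps the term is F ∧ ¬(¬¬F ∨ (F ∨ ¬T)), not yet normal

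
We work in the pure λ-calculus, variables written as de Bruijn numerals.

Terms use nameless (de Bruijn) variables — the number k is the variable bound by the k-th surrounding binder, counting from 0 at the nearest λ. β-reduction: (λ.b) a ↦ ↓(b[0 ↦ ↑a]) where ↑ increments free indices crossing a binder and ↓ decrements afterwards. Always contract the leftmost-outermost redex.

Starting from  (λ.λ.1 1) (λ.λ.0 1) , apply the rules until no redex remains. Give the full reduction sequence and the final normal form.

  start: (λ.λ.1 1) (λ.λ.0 1)
  [1] λ.(λ.λ.0 1) (λ.λ.0 1)
  [2] λ.λ.0 (λ.λ.0 1)

Answer: normal form = λ.λ.0 (λ.λ.0 1)  (in 2 steps)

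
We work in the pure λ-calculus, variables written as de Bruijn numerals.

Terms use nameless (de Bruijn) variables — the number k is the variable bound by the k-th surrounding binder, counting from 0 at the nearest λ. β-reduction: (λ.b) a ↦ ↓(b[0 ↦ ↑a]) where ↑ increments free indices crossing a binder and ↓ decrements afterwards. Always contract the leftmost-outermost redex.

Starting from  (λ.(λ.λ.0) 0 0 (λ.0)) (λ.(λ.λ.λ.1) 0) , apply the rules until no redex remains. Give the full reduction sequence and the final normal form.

  start: (λ.(λ.λ.0) 0 0 (λ.0)) (λ.(λ.λ.λ.1) 0)
  →1  (λ.λ.0) (λ.(λ.λ.λ.1) 0) (λ.(λ.λ.λ.1) 0) (λ.0)
  →2  (λ.0) (λ.(λ.λ.λ.1) 0) (λ.0)
  →3  (λ.(λ.λ.λ.1) 0) (λ.0)
  →4  (λ.λ.λ.1) (λ.0)
  →5  λ.λ.1

Answer: normal form = λ.λ.1  (in 5 steps)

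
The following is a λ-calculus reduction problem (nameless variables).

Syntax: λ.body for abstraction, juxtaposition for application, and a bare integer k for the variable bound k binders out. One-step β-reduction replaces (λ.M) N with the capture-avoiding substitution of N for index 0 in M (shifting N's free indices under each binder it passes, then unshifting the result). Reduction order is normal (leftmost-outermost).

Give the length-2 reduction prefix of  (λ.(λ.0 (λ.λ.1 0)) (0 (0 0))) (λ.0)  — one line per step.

  start: (λ.(λ.0 (λ.λ.1 0)) (0 (0 0))) (λ.0)
  [1] (λ.0 (λ.λ.1 0)) ((λ.0) ((λ.0) (λ.0)))
  [2] (λ.0) ((λ.0) (λ.0)) (λ.λ.1 0)

Answer: after 2 steps: (λ.0) ((λ.0) (λ.0)) (λ.λ.1 0)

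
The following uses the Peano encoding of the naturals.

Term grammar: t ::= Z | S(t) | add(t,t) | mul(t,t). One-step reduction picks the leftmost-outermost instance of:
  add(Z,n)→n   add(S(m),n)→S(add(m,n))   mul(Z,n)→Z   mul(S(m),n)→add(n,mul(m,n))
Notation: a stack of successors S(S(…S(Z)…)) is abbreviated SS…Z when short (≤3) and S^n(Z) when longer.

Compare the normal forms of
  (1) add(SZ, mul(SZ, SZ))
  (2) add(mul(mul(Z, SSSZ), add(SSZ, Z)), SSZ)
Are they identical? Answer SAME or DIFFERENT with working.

Answer: SAME — A ⇓ SSZ, B ⇓ SSZ

Reduction:
Term A:
  start: add(SZ, mul(SZ, SZ))
  step 1: S(add(Z, mul(SZ, SZ)))
  step 2: S(mul(SZ, SZ))
  step 3: S(add(SZ, mul(Z, SZ)))
  step 4: S(S(add(Z, mul(Z, SZ))))
  step 5: S(S(mul(Z, SZ)))
  step 6: SSZ

Term B:
  start: add(mul(mul(Z, SSSZ), add(SSZ, Z)), SSZ)
  step 1: add(mul(Z, add(SSZ, Z)), SSZ)
  step 2: add(Z, SSZ)
  step 3: SSZ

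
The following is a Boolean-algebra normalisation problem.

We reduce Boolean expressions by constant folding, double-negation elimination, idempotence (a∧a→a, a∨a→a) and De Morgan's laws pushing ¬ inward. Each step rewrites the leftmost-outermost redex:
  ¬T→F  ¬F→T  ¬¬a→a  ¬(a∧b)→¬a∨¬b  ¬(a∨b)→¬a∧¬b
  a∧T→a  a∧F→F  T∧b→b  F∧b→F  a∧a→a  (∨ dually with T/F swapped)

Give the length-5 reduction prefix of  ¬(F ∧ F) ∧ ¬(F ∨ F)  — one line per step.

  start: ¬(F ∧ F) ∧ ¬(F ∨ F)
  step 1: (¬F ∨ ¬F) ∧ ¬(F ∨ F)
  step 2: ¬F ∧ ¬(F ∨ F)
  step 3: T ∧ ¬(F ∨ F)
  step 4: ¬(F ∨ F)
  step 5: ¬F ∧ ¬F

Answer: after 5 steps: ¬F ∧ ¬F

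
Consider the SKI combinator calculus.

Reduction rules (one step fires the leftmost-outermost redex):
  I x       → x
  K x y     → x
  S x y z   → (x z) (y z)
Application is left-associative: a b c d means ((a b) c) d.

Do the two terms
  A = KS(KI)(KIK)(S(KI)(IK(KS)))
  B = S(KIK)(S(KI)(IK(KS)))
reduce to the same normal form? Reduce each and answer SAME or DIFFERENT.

Answer: SAME — A ⇓ SI(S(KI)(K(KS))), B ⇓ SI(S(KI)(K(KS)))

Derivation:
Term A:
  start: KS(KI)(KIK)(S(KI)(IK(KS)))
  [1] S(KIK)(S(KI)(IK(KS)))
  [2] SI(S(KI)(IK(KS)))
  [3] SI(S(KI)(K(KS)))

Term B:
  start: S(KIK)(S(KI)(IK(KS)))
  [1] SI(S(KI)(IK(KS)))
  [2] SI(S(KI)(K(KS)))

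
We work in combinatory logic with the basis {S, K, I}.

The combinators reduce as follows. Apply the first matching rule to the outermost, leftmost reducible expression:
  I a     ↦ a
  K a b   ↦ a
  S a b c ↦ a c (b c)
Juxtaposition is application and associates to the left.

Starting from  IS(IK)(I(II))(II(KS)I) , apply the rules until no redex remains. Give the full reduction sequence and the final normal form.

Answer: normal form = S  (in 7 steps)

Reduction:
  start: IS(IK)(I(II))(II(KS)I)
  [1] S(IK)(I(II))(II(KS)I)
  [2] IK(II(KS)I)(I(II)(II(KS)I))
  [3] K(II(KS)I)(I(II)(II(KS)I))
  [4] II(KS)I
  [5] I(KS)I
  [6] KSI
  [7] S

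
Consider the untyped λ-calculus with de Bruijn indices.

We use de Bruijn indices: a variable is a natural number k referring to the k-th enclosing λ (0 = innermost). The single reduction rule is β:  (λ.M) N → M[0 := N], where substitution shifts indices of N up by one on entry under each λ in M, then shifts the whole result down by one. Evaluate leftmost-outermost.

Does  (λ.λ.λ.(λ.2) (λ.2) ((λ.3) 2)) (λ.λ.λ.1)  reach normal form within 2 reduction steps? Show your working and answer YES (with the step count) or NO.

Answer: NO — after 2 steps the term is λ.λ.1 ((λ.λ.λ.λ.1) (λ.λ.λ.1)), not yet normal

Working:
  start: (λ.λ.λ.(λ.2) (λ.2) ((λ.3) 2)) (λ.λ.λ.1)
  [1] λ.λ.(λ.2) (λ.2) ((λ.λ.λ.λ.1) (λ.λ.λ.1))
  [2] λ.λ.1 ((λ.λ.λ.λ.1) (λ.λ.λ.1))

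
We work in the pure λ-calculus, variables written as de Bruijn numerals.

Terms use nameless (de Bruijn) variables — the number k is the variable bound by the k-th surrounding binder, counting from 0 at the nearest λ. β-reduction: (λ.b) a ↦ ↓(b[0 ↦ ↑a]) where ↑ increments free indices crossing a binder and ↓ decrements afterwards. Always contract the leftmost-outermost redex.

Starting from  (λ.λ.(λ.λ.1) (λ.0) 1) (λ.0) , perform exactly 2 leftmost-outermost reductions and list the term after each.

  start: (λ.λ.(λ.λ.1) (λ.0) 1) (λ.0)
  [1] λ.(λ.λ.1) (λ.0) (λ.0)
  [2] λ.(λ.λ.0) (λ.0)

Answer: after 2 steps: λ.(λ.λ.0) (λ.0)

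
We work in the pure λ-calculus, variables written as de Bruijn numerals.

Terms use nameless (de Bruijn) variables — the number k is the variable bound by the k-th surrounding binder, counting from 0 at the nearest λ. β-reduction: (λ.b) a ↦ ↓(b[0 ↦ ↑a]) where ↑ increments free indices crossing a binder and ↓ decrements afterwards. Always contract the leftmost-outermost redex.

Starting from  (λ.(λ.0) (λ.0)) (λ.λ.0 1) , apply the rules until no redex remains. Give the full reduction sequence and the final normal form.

  start: (λ.(λ.0) (λ.0)) (λ.λ.0 1)
  step 1: (λ.0) (λ.0)
  step 2: λ.0

Answer: normal form = λ.0  (in 2 steps)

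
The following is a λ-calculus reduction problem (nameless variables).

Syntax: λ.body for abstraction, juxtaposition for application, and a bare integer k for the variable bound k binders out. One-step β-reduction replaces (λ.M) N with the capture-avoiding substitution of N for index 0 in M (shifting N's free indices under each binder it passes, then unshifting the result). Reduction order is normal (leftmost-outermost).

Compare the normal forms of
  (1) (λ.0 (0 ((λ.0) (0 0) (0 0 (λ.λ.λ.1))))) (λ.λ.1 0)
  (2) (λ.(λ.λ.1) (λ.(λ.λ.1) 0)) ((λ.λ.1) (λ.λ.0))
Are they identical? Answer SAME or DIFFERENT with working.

Term A:
  start: (λ.0 (0 ((λ.0) (0 0) (0 0 (λ.λ.λ.1))))) (λ.λ.1 0)
  →1  (λ.λ.1 0) ((λ.λ.1 0) ((λ.0) ((λ.λ.1 0) (λ.λ.1 0)) ((λ.λ.1 0) (λ.λ.1 0) (λ.λ.λ.1))))
  →2  λ.(λ.λ.1 0) ((λ.0) ((λ.λ.1 0) (λ.λ.1 0)) ((λ.λ.1 0) (λ.λ.1 0) (λ.λ.λ.1))) 0
  →3  λ.(λ.(λ.0) ((λ.λ.1 0) (λ.λ.1 0)) ((λ.λ.1 0) (λ.λ.1 0) (λ.λ.λ.1)) 0) 0
  →4  λ.(λ.0) ((λ.λ.1 0) (λ.λ.1 0)) ((λ.λ.1 0) (λ.λ.1 0) (λ.λ.λ.1)) 0
  →5  λ.(λ.λ.1 0) (λ.λ.1 0) ((λ.λ.1 0) (λ.λ.1 0) (λ.λ.λ.1)) 0
  →6  λ.(λ.(λ.λ.1 0) 0) ((λ.λ.1 0) (λ.λ.1 0) (λ.λ.λ.1)) 0
  →7  λ.(λ.λ.1 0) ((λ.λ.1 0) (λ.λ.1 0) (λ.λ.λ.1)) 0
  →8  λ.(λ.(λ.λ.1 0) (λ.λ.1 0) (λ.λ.λ.1) 0) 0
  →9  λ.(λ.λ.1 0) (λ.λ.1 0) (λ.λ.λ.1) 0
  →10  λ.(λ.(λ.λ.1 0) 0) (λ.λ.λ.1) 0
  →11  λ.(λ.λ.1 0) (λ.λ.λ.1) 0
  →12  λ.(λ.(λ.λ.λ.1) 0) 0
  →13  λ.(λ.λ.λ.1) 0
  →14  λ.λ.λ.1

Term B:
  start: (λ.(λ.λ.1) (λ.(λ.λ.1) 0)) ((λ.λ.1) (λ.λ.0))
  →1  (λ.λ.1) (λ.(λ.λ.1) 0)
  →2  λ.λ.(λ.λ.1) 0
  →3  λ.λ.λ.1

Answer: SAME — A ⇓ λ.λ.λ.1, B ⇓ λ.λ.λ.1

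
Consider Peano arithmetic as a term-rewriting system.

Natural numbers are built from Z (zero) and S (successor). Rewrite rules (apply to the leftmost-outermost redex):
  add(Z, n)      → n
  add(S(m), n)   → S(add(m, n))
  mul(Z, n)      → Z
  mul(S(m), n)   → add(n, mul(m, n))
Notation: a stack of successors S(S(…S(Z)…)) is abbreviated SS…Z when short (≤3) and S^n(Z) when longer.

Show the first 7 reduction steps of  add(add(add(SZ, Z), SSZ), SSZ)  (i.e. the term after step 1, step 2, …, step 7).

  start: add(add(add(SZ, Z), SSZ), SSZ)
  →1  add(add(S(add(Z, Z)), SSZ), SSZ)
  →2  add(S(add(add(Z, Z), SSZ)), SSZ)
  →3  S(add(add(add(Z, Z), SSZ), SSZ))
  →4  S(add(add(Z, SSZ), SSZ))
  →5  S(add(SSZ, SSZ))
  →6  S(S(add(SZ, SSZ)))
  →7  S(S(S(add(Z, SSZ))))

Answer: after 7 steps: S(S(S(add(Z, SSZ))))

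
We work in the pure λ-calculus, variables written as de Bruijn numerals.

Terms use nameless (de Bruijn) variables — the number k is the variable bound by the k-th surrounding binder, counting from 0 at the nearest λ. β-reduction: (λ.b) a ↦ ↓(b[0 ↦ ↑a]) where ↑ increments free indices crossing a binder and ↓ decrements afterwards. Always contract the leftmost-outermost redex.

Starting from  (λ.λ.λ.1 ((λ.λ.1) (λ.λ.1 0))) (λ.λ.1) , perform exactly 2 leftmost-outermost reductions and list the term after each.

Answer: after 2 steps: λ.λ.1 (λ.λ.λ.1 0)

Working:
  start: (λ.λ.λ.1 ((λ.λ.1) (λ.λ.1 0))) (λ.λ.1)
  step 1: λ.λ.1 ((λ.λ.1) (λ.λ.1 0))
  step 2: λ.λ.1 (λ.λ.λ.1 0)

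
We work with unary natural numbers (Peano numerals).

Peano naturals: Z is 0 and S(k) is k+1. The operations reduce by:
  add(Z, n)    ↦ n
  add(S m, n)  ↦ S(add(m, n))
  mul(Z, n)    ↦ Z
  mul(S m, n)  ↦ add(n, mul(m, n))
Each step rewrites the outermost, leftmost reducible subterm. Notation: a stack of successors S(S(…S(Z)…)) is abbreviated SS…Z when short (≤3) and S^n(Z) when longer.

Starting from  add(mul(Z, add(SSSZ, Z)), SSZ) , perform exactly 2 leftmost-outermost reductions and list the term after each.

  start: add(mul(Z, add(SSSZ, Z)), SSZ)
  step 1: add(Z, SSZ)
  step 2: SSZ

Answer: after 2 steps: SSZ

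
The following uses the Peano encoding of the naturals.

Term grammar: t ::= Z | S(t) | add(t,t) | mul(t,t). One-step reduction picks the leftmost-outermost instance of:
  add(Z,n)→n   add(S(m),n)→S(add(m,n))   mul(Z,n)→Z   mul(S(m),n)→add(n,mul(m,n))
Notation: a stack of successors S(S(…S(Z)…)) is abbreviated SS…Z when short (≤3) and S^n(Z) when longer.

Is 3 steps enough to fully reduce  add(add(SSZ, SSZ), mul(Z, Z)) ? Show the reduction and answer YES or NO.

  start: add(add(SSZ, SSZ), mul(Z, Z))
  step 1: add(S(add(SZ, SSZ)), mul(Z, Z))
  step 2: S(add(add(SZ, SSZ), mul(Z, Z)))
  step 3: S(add(S(add(Z, SSZ)), mul(Z, Z)))

Answer: NO — after 3 steps the term is S(add(S(add(Z, SSZ)), mul(Z, Z))), not yet normal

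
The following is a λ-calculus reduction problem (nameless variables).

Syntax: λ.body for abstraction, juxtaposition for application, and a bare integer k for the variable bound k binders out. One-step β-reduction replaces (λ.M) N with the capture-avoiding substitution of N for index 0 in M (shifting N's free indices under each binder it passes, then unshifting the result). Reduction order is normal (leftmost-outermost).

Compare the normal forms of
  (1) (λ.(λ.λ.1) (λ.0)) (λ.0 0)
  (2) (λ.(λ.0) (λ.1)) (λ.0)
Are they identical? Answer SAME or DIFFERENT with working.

Answer: SAME — A ⇓ λ.λ.0, B ⇓ λ.λ.0

Working:
Term A:
  start: (λ.(λ.λ.1) (λ.0)) (λ.0 0)
  →1  (λ.λ.1) (λ.0)
  →2  λ.λ.0

Term B:
  start: (λ.(λ.0) (λ.1)) (λ.0)
  →1  (λ.0) (λ.λ.0)
  →2  λ.λ.0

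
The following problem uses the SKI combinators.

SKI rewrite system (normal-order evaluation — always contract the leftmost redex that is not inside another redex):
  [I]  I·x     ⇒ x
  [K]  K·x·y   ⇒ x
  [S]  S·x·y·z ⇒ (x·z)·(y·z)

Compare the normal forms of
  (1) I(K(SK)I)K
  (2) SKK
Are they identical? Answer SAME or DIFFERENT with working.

Term A:
  start: I(K(SK)I)K
  [1] K(SK)IK
  [2] SKK

Term B:
  start: SKK

Answer: SAME — A ⇓ SKK, B ⇓ SKK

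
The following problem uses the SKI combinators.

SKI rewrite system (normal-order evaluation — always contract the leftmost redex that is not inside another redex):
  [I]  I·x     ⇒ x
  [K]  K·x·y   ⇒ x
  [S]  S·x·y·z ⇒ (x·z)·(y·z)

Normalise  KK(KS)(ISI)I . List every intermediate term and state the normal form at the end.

Answer: normal form = SI  (in 3 steps)

Derivation:
  start: KK(KS)(ISI)I
  →1  K(ISI)I
  →2  ISI
  →3  SI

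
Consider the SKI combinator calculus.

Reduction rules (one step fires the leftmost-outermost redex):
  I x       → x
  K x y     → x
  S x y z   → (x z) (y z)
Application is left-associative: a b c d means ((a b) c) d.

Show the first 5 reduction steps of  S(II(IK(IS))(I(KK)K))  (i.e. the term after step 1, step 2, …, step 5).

  start: S(II(IK(IS))(I(KK)K))
  →1  S(I(IK(IS))(I(KK)K))
  →2  S(IK(IS)(I(KK)K))
  →3  S(K(IS)(I(KK)K))
  →4  S(IS)
  →5  SS

Answer: after 5 steps: SS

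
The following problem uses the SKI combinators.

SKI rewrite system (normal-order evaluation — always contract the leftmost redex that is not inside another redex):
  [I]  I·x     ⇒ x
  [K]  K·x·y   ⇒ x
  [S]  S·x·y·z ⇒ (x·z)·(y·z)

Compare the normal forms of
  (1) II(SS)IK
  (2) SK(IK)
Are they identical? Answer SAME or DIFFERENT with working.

Term A:
  start: II(SS)IK
  →1  I(SS)IK
  →2  SSIK
  →3  SK(IK)
  →4  SKK

Term B:
  start: SK(IK)
  →1  SKK

Answer: SAME — A ⇓ SKK, B ⇓ SKK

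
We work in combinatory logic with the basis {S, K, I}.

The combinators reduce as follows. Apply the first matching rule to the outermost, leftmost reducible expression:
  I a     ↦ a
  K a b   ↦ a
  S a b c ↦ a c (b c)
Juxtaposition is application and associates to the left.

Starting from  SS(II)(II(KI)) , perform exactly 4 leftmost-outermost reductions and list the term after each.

  start: SS(II)(II(KI))
  step 1: S(II(KI))(II(II(KI)))
  step 2: S(I(KI))(II(II(KI)))
  step 3: S(KI)(II(II(KI)))
  step 4: S(KI)(I(II(KI)))

Answer: after 4 steps: S(KI)(I(II(KI)))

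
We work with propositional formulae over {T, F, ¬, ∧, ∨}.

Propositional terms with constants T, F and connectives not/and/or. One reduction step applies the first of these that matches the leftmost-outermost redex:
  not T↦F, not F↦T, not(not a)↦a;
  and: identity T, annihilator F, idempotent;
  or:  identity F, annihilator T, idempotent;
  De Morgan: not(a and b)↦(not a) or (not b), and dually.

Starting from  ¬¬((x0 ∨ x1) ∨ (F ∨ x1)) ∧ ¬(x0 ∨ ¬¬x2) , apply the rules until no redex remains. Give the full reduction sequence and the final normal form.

  start: ¬¬((x0 ∨ x1) ∨ (F ∨ x1)) ∧ ¬(x0 ∨ ¬¬x2)
  →1  ((x0 ∨ x1) ∨ (F ∨ x1)) ∧ ¬(x0 ∨ ¬¬x2)
  →2  ((x0 ∨ x1) ∨ x1) ∧ ¬(x0 ∨ ¬¬x2)
  →3  ((x0 ∨ x1) ∨ x1) ∧ (¬x0 ∧ ¬¬¬x2)
  →4  ((x0 ∨ x1) ∨ x1) ∧ (¬x0 ∧ ¬x2)

Answer: normal form = ((x0 ∨ x1) ∨ x1) ∧ (¬x0 ∧ ¬x2)  (in 4 steps)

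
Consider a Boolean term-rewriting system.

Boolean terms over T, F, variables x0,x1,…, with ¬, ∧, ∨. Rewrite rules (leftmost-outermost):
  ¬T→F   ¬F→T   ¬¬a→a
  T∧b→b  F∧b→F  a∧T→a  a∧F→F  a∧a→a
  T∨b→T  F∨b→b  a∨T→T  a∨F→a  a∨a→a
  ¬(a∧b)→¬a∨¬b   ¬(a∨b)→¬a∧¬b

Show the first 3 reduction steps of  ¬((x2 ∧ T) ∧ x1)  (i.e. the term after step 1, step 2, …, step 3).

  start: ¬((x2 ∧ T) ∧ x1)
  step 1: ¬(x2 ∧ T) ∨ ¬x1
  step 2: (¬x2 ∨ ¬T) ∨ ¬x1
  step 3: (¬x2 ∨ F) ∨ ¬x1

Answer: after 3 steps: (¬x2 ∨ F) ∨ ¬x1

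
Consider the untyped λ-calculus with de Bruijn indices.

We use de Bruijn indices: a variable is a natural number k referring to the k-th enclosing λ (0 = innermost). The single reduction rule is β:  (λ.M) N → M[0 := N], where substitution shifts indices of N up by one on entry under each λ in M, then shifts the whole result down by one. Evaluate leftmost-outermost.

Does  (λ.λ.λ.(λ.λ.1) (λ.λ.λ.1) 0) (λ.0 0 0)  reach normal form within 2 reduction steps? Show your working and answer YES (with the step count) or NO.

Answer: NO — after 2 steps the term is λ.λ.(λ.λ.λ.λ.1) 0, not yet normal

Derivation:
  start: (λ.λ.λ.(λ.λ.1) (λ.λ.λ.1) 0) (λ.0 0 0)
  [1] λ.λ.(λ.λ.1) (λ.λ.λ.1) 0
  [2] λ.λ.(λ.λ.λ.λ.1) 0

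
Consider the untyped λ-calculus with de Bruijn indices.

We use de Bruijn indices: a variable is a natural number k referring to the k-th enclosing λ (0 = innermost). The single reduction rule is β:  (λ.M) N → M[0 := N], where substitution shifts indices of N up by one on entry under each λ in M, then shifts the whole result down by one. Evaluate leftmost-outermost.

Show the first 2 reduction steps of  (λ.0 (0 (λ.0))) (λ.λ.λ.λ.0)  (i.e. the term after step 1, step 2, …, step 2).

  start: (λ.0 (0 (λ.0))) (λ.λ.λ.λ.0)
  →1  (λ.λ.λ.λ.0) ((λ.λ.λ.λ.0) (λ.0))
  →2  λ.λ.λ.0

Answer: after 2 steps: λ.λ.λ.0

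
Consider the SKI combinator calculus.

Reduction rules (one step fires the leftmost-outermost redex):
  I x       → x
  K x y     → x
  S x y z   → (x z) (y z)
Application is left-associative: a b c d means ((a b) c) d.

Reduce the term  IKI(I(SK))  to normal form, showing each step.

  start: IKI(I(SK))
  →1  KI(I(SK))
  →2  I

Answer: normal form = I  (in 2 steps)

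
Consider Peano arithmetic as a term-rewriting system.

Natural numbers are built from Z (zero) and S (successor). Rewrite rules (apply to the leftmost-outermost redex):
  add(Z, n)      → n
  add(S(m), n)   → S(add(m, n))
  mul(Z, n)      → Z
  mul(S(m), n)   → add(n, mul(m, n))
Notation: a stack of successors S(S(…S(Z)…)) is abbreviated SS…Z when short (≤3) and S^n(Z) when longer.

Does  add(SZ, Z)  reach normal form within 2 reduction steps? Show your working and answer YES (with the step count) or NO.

Answer: YES — reaches normal form SZ in 2 ≤ 2 steps

Working:
  start: add(SZ, Z)
  [1] S(add(Z, Z))
  [2] SZ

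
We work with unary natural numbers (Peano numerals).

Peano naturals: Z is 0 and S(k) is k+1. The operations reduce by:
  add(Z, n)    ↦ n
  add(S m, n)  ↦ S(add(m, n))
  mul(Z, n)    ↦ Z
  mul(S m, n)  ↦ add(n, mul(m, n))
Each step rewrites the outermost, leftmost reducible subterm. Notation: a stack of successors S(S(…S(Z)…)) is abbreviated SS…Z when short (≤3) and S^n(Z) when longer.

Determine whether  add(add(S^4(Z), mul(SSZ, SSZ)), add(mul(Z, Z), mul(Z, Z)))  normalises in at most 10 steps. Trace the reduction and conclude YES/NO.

Answer: NO — after 10 steps the term is S(S(S(S(add(add(SSZ, mul(SZ, SSZ)), add(mul(Z, Z), mul(Z, Z))))))), not yet normal

Working:
  start: add(add(S^4(Z), mul(SSZ, SSZ)), add(mul(Z, Z), mul(Z, Z)))
  [1] add(S(add(SSSZ, mul(SSZ, SSZ))), add(mul(Z, Z), mul(Z, Z)))
  [2] S(add(add(SSSZ, mul(SSZ, SSZ)), add(mul(Z, Z), mul(Z, Z))))
  [3] S(add(S(add(SSZ, mul(SSZ, SSZ))), add(mul(Z, Z), mul(Z, Z))))
  [4] S(S(add(add(SSZ, mul(SSZ, SSZ)), add(mul(Z, Z), mul(Z, Z)))))
  [5] S(S(add(S(add(SZ, mul(SSZ, SSZ))), add(mul(Z, Z), mul(Z, Z)))))
  [6] S(S(S(add(add(SZ, mul(SSZ, SSZ)), add(mul(Z, Z), mul(Z, Z))))))
  [7] S(S(S(add(S(add(Z, mul(SSZ, SSZ))), add(mul(Z, Z), mul(Z, Z))))))
  [8] S(S(S(S(add(add(Z, mul(SSZ, SSZ)), add(mul(Z, Z), mul(Z, Z)))))))
  [9] S(S(S(S(add(mul(SSZ, SSZ), add(mul(Z, Z), mul(Z, Z)))))))
  [10] S(S(S(S(add(add(SSZ, mul(SZ, SSZ)), add(mul(Z, Z), mul(Z, Z)))))))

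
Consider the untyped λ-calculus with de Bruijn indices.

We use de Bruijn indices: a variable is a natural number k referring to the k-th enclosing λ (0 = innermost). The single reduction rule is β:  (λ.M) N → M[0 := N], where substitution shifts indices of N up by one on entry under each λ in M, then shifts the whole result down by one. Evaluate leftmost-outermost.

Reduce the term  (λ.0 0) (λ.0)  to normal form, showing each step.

  start: (λ.0 0) (λ.0)
  →1  (λ.0) (λ.0)
  →2  λ.0

Answer: normal form = λ.0  (in 2 steps)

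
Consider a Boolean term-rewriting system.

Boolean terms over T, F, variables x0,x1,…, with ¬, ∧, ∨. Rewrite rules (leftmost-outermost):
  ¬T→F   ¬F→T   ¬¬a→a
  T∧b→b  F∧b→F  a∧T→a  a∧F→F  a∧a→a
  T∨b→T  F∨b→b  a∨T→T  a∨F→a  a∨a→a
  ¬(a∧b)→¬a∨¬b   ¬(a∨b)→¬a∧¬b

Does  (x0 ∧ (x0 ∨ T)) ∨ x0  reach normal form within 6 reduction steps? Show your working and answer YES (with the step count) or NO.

Answer: YES — reaches normal form x0 in 3 ≤ 6 steps

Reduction:
  start: (x0 ∧ (x0 ∨ T)) ∨ x0
  →1  (x0 ∧ T) ∨ x0
  →2  x0 ∨ x0
  →3  x0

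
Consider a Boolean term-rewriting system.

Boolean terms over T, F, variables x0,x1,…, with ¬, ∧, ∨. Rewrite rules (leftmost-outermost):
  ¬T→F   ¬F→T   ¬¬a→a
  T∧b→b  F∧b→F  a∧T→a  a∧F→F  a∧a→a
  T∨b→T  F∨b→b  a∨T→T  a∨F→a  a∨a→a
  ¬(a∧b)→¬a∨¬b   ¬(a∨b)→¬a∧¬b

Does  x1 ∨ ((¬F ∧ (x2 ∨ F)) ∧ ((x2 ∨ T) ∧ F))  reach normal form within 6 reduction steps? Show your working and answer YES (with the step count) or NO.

  start: x1 ∨ ((¬F ∧ (x2 ∨ F)) ∧ ((x2 ∨ T) ∧ F))
  →1  x1 ∨ ((T ∧ (x2 ∨ F)) ∧ ((x2 ∨ T) ∧ F))
  →2  x1 ∨ ((x2 ∨ F) ∧ ((x2 ∨ T) ∧ F))
  →3  x1 ∨ (x2 ∧ ((x2 ∨ T) ∧ F))
  →4  x1 ∨ (x2 ∧ F)
  →5  x1 ∨ F
  →6  x1

Answer: YES — reaches normal form x1 in 6 ≤ 6 steps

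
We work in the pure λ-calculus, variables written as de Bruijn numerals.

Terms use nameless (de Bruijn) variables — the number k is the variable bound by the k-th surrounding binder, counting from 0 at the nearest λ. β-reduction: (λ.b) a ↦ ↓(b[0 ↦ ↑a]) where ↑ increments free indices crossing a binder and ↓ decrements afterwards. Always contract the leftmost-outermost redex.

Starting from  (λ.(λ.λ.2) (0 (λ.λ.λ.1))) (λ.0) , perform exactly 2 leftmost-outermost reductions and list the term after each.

  start: (λ.(λ.λ.2) (0 (λ.λ.λ.1))) (λ.0)
  [1] (λ.λ.λ.0) ((λ.0) (λ.λ.λ.1))
  [2] λ.λ.0

Answer: after 2 steps: λ.λ.0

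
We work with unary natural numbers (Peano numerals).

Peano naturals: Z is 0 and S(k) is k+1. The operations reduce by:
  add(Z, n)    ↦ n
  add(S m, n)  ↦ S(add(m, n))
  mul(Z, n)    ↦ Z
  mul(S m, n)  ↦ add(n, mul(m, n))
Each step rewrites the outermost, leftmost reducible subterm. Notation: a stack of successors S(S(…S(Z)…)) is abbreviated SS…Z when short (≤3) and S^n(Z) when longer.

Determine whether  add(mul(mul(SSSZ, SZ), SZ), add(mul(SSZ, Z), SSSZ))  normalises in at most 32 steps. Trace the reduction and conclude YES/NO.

  start: add(mul(mul(SSSZ, SZ), SZ), add(mul(SSZ, Z), SSSZ))
  →1  add(mul(add(SZ, mul(SSZ, SZ)), SZ), add(mul(SSZ, Z), SSSZ))
  →2  add(mul(S(add(Z, mul(SSZ, SZ))), SZ), add(mul(SSZ, Z), SSSZ))
  →3  add(add(SZ, mul(add(Z, mul(SSZ, SZ)), SZ)), add(mul(SSZ, Z), SSSZ))
  →4  add(S(add(Z, mul(add(Z, mul(SSZ, SZ)), SZ))), add(mul(SSZ, Z), SSSZ))
  →5  S(add(add(Z, mul(add(Z, mul(SSZ, SZ)), SZ)), add(mul(SSZ, Z), SSSZ)))
  →6  S(add(mul(add(Z, mul(SSZ, SZ)), SZ), add(mul(SSZ, Z), SSSZ)))
  →7  S(add(mul(mul(SSZ, SZ), SZ), add(mul(SSZ, Z), SSSZ)))
  →8  S(add(mul(add(SZ, mul(SZ, SZ)), SZ), add(mul(SSZ, Z), SSSZ)))
  →9  S(add(mul(S(add(Z, mul(SZ, SZ))), SZ), add(mul(SSZ, Z), SSSZ)))
  →10  S(add(add(SZ, mul(add(Z, mul(SZ, SZ)), SZ)), add(mul(SSZ, Z), SSSZ)))
  →11  S(add(S(add(Z, mul(add(Z, mul(SZ, SZ)), SZ))), add(mul(SSZ, Z), SSSZ)))
  →12  S(S(add(add(Z, mul(add(Z, mul(SZ, SZ)), SZ)), add(mul(SSZ, Z), SSSZ))))
  →13  S(S(add(mul(add(Z, mul(SZ, SZ)), SZ), add(mul(SSZ, Z), SSSZ))))
  →14  S(S(add(mul(mul(SZ, SZ), SZ), add(mul(SSZ, Z), SSSZ))))
  →15  S(S(add(mul(add(SZ, mul(Z, SZ)), SZ), add(mul(SSZ, Z), SSSZ))))
  →16  S(S(add(mul(S(add(Z, mul(Z, SZ))), SZ), add(mul(SSZ, Z), SSSZ))))
  →17  S(S(add(add(SZ, mul(add(Z, mul(Z, SZ)), SZ)), add(mul(SSZ, Z), SSSZ))))
  →18  S(S(add(S(add(Z, mul(add(Z, mul(Z, SZ)), SZ))), add(mul(SSZ, Z), SSSZ))))
  →19  S(S(S(add(add(Z, mul(add(Z, mul(Z, SZ)), SZ)), add(mul(SSZ, Z), SSSZ)))))
  →20  S(S(S(add(mul(add(Z, mul(Z, SZ)), SZ), add(mul(SSZ, Z), SSSZ)))))
  →21  S(S(S(add(mul(mul(Z, SZ), SZ), add(mul(SSZ, Z), SSSZ)))))
  →22  S(S(S(add(mul(Z, SZ), add(mul(SSZ, Z), SSSZ)))))
  →23  S(S(S(add(Z, add(mul(SSZ, Z), SSSZ)))))
  →24  S(S(S(add(mul(SSZ, Z), SSSZ))))
  →25  S(S(S(add(add(Z, mul(SZ, Z)), SSSZ))))
  →26  S(S(S(add(mul(SZ, Z), SSSZ))))
  →27  S(S(S(add(add(Z, mul(Z, Z)), SSSZ))))
  →28  S(S(S(add(mul(Z, Z), SSSZ))))
  →29  S(S(S(add(Z, SSSZ))))
  →30  S^6(Z)

Answer: YES — reaches normal form S^6(Z) in 30 ≤ 32 steps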